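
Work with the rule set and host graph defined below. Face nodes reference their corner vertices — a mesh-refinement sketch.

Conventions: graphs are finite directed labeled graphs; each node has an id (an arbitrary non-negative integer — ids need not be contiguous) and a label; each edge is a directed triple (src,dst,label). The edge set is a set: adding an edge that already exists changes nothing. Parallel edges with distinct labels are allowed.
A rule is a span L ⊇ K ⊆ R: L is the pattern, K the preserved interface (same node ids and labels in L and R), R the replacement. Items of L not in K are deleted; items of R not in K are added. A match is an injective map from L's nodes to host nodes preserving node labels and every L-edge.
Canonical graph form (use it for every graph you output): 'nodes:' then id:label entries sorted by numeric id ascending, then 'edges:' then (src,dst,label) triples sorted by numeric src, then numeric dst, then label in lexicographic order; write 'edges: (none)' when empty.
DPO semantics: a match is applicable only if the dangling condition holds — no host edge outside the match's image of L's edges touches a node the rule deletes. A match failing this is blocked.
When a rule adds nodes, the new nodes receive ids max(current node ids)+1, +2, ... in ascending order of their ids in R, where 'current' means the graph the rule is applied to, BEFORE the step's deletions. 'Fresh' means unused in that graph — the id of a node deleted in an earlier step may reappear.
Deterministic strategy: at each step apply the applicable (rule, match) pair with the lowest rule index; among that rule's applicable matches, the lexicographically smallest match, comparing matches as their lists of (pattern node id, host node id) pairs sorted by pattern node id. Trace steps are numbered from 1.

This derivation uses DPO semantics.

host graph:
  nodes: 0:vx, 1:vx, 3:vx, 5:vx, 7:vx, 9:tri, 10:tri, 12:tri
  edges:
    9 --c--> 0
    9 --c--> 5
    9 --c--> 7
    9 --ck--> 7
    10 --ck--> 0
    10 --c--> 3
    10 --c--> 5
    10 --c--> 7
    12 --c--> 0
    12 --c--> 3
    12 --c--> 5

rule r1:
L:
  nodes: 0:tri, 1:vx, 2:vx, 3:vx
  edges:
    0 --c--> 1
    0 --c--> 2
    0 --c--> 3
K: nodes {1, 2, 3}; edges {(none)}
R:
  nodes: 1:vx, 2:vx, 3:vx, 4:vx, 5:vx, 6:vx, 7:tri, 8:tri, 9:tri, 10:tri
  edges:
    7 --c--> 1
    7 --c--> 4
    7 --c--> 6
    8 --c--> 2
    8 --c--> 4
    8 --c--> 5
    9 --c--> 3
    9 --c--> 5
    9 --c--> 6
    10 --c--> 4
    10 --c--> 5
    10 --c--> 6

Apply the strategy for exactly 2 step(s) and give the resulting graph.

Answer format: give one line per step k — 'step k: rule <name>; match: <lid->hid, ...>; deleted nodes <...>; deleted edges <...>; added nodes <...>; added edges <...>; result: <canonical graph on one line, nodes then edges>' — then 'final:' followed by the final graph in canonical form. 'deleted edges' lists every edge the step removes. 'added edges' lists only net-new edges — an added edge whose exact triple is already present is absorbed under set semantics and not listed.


step 1: rule r1; match: 0->12, 1->0, 2->3, 3->5; deleted nodes 12; deleted edges (12,0,c); (12,3,c); (12,5,c); added nodes 13, 14, 15, 16, 17, 18, 19; added edges (16,0,c); (16,13,c); (16,15,c); (17,3,c); (17,13,c); (17,14,c); (18,5,c); (18,14,c); (18,15,c); (19,13,c); (19,14,c); (19,15,c); result: nodes: 0:vx, 1:vx, 3:vx, 5:vx, 7:vx, 9:tri, 10:tri, 13:vx, 14:vx, 15:vx, 16:tri, 17:tri, 18:tri, 19:tri edges: (9,0,c); (9,5,c); (9,7,c); (9,7,ck); (10,0,ck); (10,3,c); (10,5,c); (10,7,c); (16,0,c); (16,13,c); (16,15,c); (17,3,c); (17,13,c); (17,14,c); (18,5,c); (18,14,c); (18,15,c); (19,13,c); (19,14,c); (19,15,c)
step 2: rule r1; match: 0->16, 1->0, 2->13, 3->15; deleted nodes 16; deleted edges (16,0,c); (16,13,c); (16,15,c); added nodes 20, 21, 22, 23, 24, 25, 26; added edges (23,0,c); (23,20,c); (23,22,c); (24,13,c); (24,20,c); (24,21,c); (25,15,c); (25,21,c); (25,22,c); (26,20,c); (26,21,c); (26,22,c); result: nodes: 0:vx, 1:vx, 3:vx, 5:vx, 7:vx, 9:tri, 10:tri, 13:vx, 14:vx, 15:vx, 17:tri, 18:tri, 19:tri, 20:vx, 21:vx, 22:vx, 23:tri, 24:tri, 25:tri, 26:tri edges: (9,0,c); (9,5,c); (9,7,c); (9,7,ck); (10,0,ck); (10,3,c); (10,5,c); (10,7,c); (17,3,c); (17,13,c); (17,14,c); (18,5,c); (18,14,c); (18,15,c); (19,13,c); (19,14,c); (19,15,c); (23,0,c); (23,20,c); (23,22,c); (24,13,c); (24,20,c); (24,21,c); (25,15,c); (25,21,c); (25,22,c); (26,20,c); (26,21,c); (26,22,c)
final:
nodes: 0:vx, 1:vx, 3:vx, 5:vx, 7:vx, 9:tri, 10:tri, 13:vx, 14:vx, 15:vx, 17:tri, 18:tri, 19:tri, 20:vx, 21:vx, 22:vx, 23:tri, 24:tri, 25:tri, 26:tri
edges: (9,0,c); (9,5,c); (9,7,c); (9,7,ck); (10,0,ck); (10,3,c); (10,5,c); (10,7,c); (17,3,c); (17,13,c); (17,14,c); (18,5,c); (18,14,c); (18,15,c); (19,13,c); (19,14,c); (19,15,c); (23,0,c); (23,20,c); (23,22,c); (24,13,c); (24,20,c); (24,21,c); (25,15,c); (25,21,c); (25,22,c); (26,20,c); (26,21,c); (26,22,c)


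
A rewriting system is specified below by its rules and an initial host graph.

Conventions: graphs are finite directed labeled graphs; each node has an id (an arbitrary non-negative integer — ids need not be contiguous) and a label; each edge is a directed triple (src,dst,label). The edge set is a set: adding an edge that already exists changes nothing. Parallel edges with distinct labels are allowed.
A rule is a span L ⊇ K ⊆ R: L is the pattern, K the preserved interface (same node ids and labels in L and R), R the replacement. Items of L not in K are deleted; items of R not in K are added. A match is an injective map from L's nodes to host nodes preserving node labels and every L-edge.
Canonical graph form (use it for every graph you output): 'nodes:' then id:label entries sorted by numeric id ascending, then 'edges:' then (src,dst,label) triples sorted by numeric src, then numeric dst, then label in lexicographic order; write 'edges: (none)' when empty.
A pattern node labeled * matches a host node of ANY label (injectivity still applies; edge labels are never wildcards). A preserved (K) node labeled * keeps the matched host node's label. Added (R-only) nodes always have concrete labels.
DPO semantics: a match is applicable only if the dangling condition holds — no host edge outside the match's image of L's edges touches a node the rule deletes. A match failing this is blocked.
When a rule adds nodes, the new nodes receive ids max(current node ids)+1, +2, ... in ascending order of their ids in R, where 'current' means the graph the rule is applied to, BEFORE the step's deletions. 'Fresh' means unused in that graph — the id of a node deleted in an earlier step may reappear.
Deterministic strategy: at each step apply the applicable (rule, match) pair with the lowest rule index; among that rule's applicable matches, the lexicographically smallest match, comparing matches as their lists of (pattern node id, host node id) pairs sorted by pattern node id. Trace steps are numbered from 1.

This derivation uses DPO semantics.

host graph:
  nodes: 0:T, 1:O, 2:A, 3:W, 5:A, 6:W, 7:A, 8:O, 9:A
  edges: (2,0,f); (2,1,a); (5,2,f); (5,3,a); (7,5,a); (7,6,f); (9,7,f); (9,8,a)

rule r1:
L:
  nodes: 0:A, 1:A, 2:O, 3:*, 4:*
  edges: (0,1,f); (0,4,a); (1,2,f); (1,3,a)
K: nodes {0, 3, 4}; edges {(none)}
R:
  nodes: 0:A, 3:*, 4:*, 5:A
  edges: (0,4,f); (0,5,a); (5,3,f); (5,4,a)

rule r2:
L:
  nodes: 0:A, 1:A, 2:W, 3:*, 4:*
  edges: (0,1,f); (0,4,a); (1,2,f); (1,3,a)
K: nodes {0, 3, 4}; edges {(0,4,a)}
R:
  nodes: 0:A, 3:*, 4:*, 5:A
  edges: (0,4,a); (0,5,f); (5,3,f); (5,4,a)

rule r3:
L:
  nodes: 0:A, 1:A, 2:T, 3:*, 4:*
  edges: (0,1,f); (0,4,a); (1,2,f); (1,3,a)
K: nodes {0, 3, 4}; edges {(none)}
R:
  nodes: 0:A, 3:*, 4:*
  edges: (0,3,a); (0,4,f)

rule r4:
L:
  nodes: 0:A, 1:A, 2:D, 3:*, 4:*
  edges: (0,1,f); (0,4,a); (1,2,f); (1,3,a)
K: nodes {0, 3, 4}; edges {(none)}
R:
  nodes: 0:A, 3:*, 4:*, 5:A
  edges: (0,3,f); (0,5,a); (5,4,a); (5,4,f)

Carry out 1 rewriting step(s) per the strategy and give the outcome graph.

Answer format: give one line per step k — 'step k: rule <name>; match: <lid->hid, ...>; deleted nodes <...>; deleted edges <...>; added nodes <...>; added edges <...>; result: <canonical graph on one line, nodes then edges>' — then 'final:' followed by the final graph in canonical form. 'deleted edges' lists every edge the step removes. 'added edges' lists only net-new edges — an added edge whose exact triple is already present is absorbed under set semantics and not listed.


step 1: rule r2; match: 0->9, 1->7, 2->6, 3->5, 4->8; deleted nodes 6, 7; deleted edges (7,5,a); (7,6,f); (9,7,f); added nodes 10; added edges (9,10,f); (10,5,f); (10,8,a); result: nodes: 0:T, 1:O, 2:A, 3:W, 5:A, 8:O, 9:A, 10:A edges: (2,0,f); (2,1,a); (5,2,f); (5,3,a); (9,8,a); (9,10,f); (10,5,f); (10,8,a)
final:
nodes: 0:T, 1:O, 2:A, 3:W, 5:A, 8:O, 9:A, 10:A
edges: (2,0,f); (2,1,a); (5,2,f); (5,3,a); (9,8,a); (9,10,f); (10,5,f); (10,8,a)


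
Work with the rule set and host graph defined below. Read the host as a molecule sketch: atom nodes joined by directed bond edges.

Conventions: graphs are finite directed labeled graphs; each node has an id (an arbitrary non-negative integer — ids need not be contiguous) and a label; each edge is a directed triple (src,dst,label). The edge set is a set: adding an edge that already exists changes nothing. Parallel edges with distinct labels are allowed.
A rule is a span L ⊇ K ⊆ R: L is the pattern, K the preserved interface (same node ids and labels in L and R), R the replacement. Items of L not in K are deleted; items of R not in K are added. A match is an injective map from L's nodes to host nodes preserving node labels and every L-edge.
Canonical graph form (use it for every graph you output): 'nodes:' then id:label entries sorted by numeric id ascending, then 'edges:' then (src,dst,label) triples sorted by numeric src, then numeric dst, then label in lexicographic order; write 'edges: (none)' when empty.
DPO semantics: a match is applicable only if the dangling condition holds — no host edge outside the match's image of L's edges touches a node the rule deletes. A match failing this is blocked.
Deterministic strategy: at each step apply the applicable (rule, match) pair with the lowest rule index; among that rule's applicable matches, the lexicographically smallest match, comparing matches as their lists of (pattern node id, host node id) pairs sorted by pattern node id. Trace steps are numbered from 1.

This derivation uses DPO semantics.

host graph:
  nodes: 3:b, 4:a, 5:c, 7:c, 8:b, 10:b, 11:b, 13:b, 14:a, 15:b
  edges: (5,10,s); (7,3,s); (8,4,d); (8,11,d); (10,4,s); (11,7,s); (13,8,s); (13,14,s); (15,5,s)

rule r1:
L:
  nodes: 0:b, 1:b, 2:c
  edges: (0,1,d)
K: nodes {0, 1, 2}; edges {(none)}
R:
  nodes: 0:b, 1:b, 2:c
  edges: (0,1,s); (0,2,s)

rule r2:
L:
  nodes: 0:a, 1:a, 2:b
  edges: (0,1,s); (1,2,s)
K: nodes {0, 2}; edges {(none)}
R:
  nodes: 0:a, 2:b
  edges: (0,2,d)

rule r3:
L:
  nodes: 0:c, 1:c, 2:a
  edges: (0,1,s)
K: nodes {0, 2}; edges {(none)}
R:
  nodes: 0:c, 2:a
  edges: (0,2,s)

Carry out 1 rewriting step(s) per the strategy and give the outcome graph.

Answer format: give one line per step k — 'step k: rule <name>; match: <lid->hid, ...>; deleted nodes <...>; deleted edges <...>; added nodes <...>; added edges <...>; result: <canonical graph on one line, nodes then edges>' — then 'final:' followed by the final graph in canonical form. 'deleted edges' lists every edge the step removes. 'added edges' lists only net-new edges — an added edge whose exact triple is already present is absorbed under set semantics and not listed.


step 1: rule r1; match: 0->8, 1->11, 2->5; deleted nodes (none); deleted edges (8,11,d); added nodes (none); added edges (8,5,s); (8,11,s); result: nodes: 3:b, 4:a, 5:c, 7:c, 8:b, 10:b, 11:b, 13:b, 14:a, 15:b edges: (5,10,s); (7,3,s); (8,4,d); (8,5,s); (8,11,s); (10,4,s); (11,7,s); (13,8,s); (13,14,s); (15,5,s)
final:
nodes: 3:b, 4:a, 5:c, 7:c, 8:b, 10:b, 11:b, 13:b, 14:a, 15:b
edges: (5,10,s); (7,3,s); (8,4,d); (8,5,s); (8,11,s); (10,4,s); (11,7,s); (13,8,s); (13,14,s); (15,5,s)


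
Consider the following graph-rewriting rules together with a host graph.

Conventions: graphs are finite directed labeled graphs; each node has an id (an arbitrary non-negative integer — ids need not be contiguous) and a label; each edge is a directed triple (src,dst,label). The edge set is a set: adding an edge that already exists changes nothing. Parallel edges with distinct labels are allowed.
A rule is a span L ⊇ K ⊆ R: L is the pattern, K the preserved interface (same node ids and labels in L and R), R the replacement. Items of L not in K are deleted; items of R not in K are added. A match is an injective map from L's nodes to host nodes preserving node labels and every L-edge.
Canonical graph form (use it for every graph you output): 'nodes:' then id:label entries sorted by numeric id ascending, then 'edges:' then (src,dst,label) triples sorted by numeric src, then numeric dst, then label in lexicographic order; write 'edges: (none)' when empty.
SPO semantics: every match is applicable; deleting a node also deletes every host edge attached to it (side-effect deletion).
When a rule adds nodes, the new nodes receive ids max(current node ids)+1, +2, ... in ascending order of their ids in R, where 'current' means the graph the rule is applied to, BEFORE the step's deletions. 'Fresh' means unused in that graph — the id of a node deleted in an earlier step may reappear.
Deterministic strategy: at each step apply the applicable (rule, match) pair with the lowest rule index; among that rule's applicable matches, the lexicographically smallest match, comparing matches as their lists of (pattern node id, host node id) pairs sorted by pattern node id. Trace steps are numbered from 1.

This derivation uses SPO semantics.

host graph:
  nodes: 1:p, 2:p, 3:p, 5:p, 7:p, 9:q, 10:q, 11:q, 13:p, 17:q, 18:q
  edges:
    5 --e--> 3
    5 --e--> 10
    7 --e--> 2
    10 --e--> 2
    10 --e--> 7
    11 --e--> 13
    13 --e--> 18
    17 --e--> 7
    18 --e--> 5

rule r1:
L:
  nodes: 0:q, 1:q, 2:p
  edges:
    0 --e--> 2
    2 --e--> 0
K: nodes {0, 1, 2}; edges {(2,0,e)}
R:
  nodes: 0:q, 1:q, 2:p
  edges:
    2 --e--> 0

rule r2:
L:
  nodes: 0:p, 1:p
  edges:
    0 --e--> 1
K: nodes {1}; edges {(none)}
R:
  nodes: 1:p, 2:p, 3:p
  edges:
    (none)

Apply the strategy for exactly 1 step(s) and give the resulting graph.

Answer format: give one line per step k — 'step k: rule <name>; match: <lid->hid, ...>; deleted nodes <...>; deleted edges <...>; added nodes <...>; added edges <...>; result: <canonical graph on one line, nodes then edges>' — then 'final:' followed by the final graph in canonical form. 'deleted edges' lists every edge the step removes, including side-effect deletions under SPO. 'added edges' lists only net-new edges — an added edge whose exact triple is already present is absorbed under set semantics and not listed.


step 1: rule r2; match: 0->5, 1->3; deleted nodes 5; deleted edges (5,3,e); (5,10,e); (18,5,e); added nodes 19, 20; added edges (none); result: nodes: 1:p, 2:p, 3:p, 7:p, 9:q, 10:q, 11:q, 13:p, 17:q, 18:q, 19:p, 20:p edges: (7,2,e); (10,2,e); (10,7,e); (11,13,e); (13,18,e); (17,7,e)
final:
nodes: 1:p, 2:p, 3:p, 7:p, 9:q, 10:q, 11:q, 13:p, 17:q, 18:q, 19:p, 20:p
edges: (7,2,e); (10,2,e); (10,7,e); (11,13,e); (13,18,e); (17,7,e)


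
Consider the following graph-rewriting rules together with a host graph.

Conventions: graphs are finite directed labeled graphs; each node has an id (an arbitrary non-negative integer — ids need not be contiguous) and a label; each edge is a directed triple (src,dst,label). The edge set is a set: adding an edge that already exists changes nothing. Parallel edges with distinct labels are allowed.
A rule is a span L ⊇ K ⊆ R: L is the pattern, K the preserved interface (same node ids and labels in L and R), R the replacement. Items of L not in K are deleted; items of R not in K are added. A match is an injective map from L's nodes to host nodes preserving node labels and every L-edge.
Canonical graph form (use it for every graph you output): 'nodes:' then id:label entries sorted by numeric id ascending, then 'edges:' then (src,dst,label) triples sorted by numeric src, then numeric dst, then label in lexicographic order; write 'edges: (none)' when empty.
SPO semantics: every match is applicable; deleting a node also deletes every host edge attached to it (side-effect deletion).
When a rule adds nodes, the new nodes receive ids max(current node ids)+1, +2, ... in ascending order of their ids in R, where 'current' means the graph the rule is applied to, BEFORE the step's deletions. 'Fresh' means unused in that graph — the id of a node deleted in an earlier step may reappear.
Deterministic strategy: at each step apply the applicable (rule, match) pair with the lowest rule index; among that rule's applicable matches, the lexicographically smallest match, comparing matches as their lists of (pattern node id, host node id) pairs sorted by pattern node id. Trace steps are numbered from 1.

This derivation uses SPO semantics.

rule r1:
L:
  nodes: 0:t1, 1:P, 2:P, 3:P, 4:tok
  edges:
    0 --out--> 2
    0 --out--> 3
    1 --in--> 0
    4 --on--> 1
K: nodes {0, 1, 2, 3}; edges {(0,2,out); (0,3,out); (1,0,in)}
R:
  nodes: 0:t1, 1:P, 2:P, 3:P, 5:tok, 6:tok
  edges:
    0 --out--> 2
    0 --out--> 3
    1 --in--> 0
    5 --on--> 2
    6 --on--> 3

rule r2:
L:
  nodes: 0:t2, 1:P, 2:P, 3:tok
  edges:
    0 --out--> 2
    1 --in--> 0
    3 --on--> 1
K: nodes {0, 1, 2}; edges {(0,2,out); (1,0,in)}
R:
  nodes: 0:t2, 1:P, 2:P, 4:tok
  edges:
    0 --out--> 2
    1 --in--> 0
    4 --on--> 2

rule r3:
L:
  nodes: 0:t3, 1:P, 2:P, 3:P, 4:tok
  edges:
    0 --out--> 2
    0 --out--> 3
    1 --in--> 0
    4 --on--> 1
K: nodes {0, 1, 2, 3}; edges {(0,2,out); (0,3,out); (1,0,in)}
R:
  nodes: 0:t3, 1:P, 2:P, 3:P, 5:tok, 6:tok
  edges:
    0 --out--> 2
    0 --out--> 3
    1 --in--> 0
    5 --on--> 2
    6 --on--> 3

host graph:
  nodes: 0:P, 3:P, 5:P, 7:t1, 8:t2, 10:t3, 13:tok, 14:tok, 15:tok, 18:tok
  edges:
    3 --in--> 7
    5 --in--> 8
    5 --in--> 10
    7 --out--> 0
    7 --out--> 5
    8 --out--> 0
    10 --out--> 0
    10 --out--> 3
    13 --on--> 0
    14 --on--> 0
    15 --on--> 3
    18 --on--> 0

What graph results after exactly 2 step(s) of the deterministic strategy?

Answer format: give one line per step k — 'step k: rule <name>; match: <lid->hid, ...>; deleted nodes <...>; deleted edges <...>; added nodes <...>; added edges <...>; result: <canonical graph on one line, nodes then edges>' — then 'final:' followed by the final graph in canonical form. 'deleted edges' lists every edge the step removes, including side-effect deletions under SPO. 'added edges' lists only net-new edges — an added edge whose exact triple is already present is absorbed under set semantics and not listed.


step 1: rule r1; match: 0->7, 1->3, 2->0, 3->5, 4->15; deleted nodes 15; deleted edges (15,3,on); added nodes 19, 20; added edges (19,0,on); (20,5,on); result: nodes: 0:P, 3:P, 5:P, 7:t1, 8:t2, 10:t3, 13:tok, 14:tok, 18:tok, 19:tok, 20:tok edges: (3,7,in); (5,8,in); (5,10,in); (7,0,out); (7,5,out); (8,0,out); (10,0,out); (10,3,out); (13,0,on); (14,0,on); (18,0,on); (19,0,on); (20,5,on)
step 2: rule r2; match: 0->8, 1->5, 2->0, 3->20; deleted nodes 20; deleted edges (20,5,on); added nodes 21; added edges (21,0,on); result: nodes: 0:P, 3:P, 5:P, 7:t1, 8:t2, 10:t3, 13:tok, 14:tok, 18:tok, 19:tok, 21:tok edges: (3,7,in); (5,8,in); (5,10,in); (7,0,out); (7,5,out); (8,0,out); (10,0,out); (10,3,out); (13,0,on); (14,0,on); (18,0,on); (19,0,on); (21,0,on)
final:
nodes: 0:P, 3:P, 5:P, 7:t1, 8:t2, 10:t3, 13:tok, 14:tok, 18:tok, 19:tok, 21:tok
edges: (3,7,in); (5,8,in); (5,10,in); (7,0,out); (7,5,out); (8,0,out); (10,0,out); (10,3,out); (13,0,on); (14,0,on); (18,0,on); (19,0,on); (21,0,on)


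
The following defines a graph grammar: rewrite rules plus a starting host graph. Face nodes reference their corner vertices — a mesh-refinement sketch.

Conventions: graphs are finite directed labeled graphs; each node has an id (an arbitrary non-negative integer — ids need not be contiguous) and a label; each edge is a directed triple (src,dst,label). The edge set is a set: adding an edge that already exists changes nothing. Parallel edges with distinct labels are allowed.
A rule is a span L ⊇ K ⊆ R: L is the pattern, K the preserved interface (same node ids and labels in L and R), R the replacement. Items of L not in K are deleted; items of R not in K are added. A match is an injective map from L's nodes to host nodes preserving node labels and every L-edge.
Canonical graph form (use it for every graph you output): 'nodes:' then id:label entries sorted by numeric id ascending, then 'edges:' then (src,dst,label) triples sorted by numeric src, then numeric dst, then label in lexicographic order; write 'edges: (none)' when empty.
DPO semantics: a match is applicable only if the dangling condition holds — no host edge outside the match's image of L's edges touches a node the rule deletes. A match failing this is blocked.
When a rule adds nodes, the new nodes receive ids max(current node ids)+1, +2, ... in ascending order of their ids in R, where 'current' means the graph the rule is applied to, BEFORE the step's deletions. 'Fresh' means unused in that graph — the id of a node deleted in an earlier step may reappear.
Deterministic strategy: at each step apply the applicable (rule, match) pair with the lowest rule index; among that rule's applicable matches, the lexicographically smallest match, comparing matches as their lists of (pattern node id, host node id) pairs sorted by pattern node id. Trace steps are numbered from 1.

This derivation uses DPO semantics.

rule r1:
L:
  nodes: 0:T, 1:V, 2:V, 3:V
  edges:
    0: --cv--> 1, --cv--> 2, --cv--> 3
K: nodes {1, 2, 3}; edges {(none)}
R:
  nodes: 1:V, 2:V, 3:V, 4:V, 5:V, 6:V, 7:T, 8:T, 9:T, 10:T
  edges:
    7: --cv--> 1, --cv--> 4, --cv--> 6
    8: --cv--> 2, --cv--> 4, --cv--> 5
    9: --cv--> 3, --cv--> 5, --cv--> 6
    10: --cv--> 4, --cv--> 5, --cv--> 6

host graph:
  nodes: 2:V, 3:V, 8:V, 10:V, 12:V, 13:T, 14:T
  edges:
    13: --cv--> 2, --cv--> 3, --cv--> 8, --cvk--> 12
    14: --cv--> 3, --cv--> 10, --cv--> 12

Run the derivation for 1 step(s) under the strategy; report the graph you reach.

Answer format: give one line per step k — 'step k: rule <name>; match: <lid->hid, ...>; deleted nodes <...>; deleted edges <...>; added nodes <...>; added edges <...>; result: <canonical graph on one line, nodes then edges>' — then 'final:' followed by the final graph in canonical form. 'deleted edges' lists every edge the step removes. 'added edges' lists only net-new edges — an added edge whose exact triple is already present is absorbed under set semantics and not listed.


step 1: rule r1; match: 0->14, 1->3, 2->10, 3->12; deleted nodes 14; deleted edges (14,3,cv); (14,10,cv); (14,12,cv); added nodes 15, 16, 17, 18, 19, 20, 21; added edges (18,3,cv); (18,15,cv); (18,17,cv); (19,10,cv); (19,15,cv); (19,16,cv); (20,12,cv); (20,16,cv); (20,17,cv); (21,15,cv); (21,16,cv); (21,17,cv); result: nodes: 2:V, 3:V, 8:V, 10:V, 12:V, 13:T, 15:V, 16:V, 17:V, 18:T, 19:T, 20:T, 21:T edges: (13,2,cv); (13,3,cv); (13,8,cv); (13,12,cvk); (18,3,cv); (18,15,cv); (18,17,cv); (19,10,cv); (19,15,cv); (19,16,cv); (20,12,cv); (20,16,cv); (20,17,cv); (21,15,cv); (21,16,cv); (21,17,cv)
final:
nodes: 2:V, 3:V, 8:V, 10:V, 12:V, 13:T, 15:V, 16:V, 17:V, 18:T, 19:T, 20:T, 21:T
edges: (13,2,cv); (13,3,cv); (13,8,cv); (13,12,cvk); (18,3,cv); (18,15,cv); (18,17,cv); (19,10,cv); (19,15,cv); (19,16,cv); (20,12,cv); (20,16,cv); (20,17,cv); (21,15,cv); (21,16,cv); (21,17,cv)


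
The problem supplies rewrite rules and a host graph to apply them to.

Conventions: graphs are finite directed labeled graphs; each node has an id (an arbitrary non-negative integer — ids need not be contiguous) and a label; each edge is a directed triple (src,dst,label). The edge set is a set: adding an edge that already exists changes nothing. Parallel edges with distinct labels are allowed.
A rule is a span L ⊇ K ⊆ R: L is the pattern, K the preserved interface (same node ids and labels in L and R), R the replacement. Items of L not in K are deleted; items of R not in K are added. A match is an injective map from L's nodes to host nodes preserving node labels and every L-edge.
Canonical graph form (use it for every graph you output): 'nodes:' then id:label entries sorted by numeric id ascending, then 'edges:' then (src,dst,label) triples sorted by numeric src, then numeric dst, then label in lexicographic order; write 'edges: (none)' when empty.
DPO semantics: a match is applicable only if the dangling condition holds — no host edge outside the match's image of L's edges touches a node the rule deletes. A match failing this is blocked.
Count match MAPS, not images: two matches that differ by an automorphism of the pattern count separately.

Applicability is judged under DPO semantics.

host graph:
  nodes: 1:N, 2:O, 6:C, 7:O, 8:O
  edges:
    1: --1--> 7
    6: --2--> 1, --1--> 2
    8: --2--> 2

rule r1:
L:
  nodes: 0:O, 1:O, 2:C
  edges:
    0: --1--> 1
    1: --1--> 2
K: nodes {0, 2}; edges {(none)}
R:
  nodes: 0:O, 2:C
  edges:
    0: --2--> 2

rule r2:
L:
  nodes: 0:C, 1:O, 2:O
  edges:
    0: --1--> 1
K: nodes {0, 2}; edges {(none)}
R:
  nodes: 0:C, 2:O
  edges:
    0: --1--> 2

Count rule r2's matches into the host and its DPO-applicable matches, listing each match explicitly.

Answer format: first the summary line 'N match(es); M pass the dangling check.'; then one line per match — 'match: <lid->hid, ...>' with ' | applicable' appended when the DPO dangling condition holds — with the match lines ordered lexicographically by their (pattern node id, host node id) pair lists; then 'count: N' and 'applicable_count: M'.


2 match(es); 0 pass the dangling check.
match: 0->6, 1->2, 2->7
match: 0->6, 1->2, 2->8
count: 2
applicable_count: 0


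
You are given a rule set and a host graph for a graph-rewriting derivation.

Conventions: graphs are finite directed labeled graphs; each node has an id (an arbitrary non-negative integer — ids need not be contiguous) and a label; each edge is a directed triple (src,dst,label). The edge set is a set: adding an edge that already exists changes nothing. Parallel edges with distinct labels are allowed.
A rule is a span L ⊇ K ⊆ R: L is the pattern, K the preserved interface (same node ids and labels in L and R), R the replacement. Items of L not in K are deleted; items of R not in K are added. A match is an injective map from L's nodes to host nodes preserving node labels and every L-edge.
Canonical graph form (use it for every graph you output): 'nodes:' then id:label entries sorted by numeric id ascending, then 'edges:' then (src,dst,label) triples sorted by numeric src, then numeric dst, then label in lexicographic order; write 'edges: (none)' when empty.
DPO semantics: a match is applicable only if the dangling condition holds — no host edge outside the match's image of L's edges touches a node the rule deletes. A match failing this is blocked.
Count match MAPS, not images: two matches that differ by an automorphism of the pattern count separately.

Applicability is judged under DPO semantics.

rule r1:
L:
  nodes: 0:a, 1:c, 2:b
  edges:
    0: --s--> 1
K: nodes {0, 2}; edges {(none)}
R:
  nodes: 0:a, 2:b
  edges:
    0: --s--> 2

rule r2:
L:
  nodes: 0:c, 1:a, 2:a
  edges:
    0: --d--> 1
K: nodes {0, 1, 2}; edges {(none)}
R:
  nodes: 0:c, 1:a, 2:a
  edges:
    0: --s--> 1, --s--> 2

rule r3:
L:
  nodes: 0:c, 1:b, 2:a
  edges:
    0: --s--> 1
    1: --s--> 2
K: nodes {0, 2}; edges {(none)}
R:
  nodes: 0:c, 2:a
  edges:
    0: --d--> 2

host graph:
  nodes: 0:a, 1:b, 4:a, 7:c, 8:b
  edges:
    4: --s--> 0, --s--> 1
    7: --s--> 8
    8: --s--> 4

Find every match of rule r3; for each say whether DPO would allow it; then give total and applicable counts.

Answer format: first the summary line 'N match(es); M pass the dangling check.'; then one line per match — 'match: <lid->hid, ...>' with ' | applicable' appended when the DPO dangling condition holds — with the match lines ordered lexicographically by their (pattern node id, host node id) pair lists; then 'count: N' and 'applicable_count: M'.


1 match(es); 1 pass the dangling check.
match: 0->7, 1->8, 2->4 | applicable
count: 1
applicable_count: 1


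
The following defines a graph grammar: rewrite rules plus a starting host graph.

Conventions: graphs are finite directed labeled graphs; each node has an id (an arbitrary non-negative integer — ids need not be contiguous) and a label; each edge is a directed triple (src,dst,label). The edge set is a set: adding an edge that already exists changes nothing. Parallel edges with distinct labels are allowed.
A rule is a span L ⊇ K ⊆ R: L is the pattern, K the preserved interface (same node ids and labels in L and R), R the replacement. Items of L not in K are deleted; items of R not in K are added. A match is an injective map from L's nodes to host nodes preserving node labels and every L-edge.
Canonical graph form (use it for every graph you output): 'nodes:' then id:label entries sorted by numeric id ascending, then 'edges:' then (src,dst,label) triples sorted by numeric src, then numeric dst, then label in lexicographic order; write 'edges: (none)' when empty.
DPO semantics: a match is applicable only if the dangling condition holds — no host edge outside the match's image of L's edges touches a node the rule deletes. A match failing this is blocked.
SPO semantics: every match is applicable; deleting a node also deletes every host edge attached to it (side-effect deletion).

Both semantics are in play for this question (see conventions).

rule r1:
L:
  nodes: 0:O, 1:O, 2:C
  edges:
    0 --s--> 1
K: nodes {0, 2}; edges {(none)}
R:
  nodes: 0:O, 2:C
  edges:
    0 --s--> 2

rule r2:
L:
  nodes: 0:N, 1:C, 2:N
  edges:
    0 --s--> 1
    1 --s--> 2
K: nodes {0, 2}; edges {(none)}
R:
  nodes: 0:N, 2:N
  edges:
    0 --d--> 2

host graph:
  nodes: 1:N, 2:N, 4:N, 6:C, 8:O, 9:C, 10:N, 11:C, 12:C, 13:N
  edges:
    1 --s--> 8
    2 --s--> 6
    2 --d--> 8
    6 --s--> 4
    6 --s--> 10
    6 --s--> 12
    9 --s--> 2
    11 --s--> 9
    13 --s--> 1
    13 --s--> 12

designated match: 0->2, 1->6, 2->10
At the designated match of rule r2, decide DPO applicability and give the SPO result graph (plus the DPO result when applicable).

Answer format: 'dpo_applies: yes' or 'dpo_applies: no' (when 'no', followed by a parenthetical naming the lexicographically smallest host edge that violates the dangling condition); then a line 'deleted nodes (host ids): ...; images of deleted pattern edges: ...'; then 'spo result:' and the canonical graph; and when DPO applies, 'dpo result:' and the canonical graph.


dpo_applies: no
(the rule deletes node 6, which keeps host edge (6,4,s) outside the match image — the dangling condition fails, DPO blocks; SPO proceeds and side-deletes such edges)
deleted nodes (host ids): 6; images of deleted pattern edges: (2,6,s); (6,10,s)
spo result:
nodes: 1:N, 2:N, 4:N, 8:O, 9:C, 10:N, 11:C, 12:C, 13:N
edges: (1,8,s); (2,8,d); (2,10,d); (9,2,s); (11,9,s); (13,1,s); (13,12,s)


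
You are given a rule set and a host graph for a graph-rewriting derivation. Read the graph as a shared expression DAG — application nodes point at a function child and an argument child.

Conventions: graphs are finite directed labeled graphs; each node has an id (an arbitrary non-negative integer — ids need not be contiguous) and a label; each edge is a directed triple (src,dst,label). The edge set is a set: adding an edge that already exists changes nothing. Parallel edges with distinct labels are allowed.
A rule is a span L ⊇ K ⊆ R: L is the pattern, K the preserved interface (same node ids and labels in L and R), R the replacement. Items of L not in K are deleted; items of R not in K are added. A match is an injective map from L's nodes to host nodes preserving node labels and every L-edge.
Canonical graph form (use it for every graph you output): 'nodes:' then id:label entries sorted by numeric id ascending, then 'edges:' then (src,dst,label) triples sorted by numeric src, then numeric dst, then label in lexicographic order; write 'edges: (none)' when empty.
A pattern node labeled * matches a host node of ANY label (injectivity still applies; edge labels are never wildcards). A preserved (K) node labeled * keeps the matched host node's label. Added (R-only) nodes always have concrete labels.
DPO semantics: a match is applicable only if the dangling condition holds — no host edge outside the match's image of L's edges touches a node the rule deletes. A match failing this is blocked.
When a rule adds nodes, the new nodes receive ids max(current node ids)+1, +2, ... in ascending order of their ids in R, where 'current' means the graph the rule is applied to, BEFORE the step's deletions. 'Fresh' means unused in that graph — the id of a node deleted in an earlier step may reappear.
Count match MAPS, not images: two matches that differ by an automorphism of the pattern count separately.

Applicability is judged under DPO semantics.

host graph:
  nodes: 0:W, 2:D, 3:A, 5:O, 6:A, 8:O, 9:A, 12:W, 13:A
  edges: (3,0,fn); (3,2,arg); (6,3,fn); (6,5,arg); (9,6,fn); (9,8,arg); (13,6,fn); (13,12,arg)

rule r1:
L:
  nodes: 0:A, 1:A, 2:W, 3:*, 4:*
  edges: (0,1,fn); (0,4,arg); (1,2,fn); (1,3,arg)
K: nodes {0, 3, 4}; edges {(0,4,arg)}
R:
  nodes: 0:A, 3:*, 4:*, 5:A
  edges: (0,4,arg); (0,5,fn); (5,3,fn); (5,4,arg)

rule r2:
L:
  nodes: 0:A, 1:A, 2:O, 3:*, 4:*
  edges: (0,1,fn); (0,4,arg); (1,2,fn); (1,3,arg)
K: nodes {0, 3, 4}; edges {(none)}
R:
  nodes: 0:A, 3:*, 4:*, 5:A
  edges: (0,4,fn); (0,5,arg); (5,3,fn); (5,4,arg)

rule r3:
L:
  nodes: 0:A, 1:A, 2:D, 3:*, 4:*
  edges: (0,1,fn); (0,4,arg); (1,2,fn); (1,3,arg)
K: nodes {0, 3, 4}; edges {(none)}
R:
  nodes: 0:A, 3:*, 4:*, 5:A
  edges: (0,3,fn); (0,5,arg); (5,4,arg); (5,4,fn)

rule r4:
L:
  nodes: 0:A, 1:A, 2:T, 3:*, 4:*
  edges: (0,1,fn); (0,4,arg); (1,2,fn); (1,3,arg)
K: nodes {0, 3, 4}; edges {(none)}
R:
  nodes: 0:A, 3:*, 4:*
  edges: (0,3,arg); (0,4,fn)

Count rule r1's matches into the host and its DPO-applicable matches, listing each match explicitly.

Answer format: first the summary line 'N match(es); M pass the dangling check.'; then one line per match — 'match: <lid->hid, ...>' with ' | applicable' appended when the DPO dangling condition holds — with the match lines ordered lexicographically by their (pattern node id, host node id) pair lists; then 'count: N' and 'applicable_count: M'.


1 match(es); 1 pass the dangling check.
match: 0->6, 1->3, 2->0, 3->2, 4->5 | applicable
count: 1
applicable_count: 1


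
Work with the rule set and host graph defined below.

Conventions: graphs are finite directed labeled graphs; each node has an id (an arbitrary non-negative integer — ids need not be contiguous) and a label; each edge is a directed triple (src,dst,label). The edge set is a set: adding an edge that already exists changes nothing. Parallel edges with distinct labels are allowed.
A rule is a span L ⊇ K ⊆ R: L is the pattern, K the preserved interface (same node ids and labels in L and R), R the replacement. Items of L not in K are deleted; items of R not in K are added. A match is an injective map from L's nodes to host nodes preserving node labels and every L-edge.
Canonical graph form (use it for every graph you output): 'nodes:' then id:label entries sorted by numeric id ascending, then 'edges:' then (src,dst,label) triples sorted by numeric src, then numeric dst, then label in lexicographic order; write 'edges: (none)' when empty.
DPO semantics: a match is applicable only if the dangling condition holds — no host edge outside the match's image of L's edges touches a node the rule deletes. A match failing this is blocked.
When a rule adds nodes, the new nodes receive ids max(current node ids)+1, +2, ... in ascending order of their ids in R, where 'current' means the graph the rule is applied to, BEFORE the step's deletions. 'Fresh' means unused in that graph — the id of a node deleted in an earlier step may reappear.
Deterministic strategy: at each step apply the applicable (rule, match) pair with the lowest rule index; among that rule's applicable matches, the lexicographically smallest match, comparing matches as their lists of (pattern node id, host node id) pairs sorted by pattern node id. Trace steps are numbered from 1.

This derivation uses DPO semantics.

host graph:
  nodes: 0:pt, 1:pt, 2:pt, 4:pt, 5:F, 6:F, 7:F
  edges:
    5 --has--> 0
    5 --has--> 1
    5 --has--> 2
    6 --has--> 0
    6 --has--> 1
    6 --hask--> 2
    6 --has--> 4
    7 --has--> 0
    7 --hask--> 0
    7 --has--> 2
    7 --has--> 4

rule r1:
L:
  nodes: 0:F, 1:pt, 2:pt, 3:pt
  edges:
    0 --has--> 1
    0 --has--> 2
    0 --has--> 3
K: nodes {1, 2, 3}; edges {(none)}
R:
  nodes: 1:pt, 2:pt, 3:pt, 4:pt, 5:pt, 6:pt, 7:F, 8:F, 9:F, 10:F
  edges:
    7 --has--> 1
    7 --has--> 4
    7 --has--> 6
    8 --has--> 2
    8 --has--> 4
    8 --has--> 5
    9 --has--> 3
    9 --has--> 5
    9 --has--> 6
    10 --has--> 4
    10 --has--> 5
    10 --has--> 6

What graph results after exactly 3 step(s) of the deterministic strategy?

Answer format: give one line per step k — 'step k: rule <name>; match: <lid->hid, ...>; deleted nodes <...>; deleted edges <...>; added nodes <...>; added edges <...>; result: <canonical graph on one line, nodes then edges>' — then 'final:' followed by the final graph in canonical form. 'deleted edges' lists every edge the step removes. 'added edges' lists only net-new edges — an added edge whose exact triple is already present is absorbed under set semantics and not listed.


step 1: rule r1; match: 0->5, 1->0, 2->1, 3->2; deleted nodes 5; deleted edges (5,0,has); (5,1,has); (5,2,has); added nodes 8, 9, 10, 11, 12, 13, 14; added edges (11,0,has); (11,8,has); (11,10,has); (12,1,has); (12,8,has); (12,9,has); (13,2,has); (13,9,has); (13,10,has); (14,8,has); (14,9,has); (14,10,has); result: nodes: 0:pt, 1:pt, 2:pt, 4:pt, 6:F, 7:F, 8:pt, 9:pt, 10:pt, 11:F, 12:F, 13:F, 14:F edges: (6,0,has); (6,1,has); (6,2,hask); (6,4,has); (7,0,has); (7,0,hask); (7,2,has); (7,4,has); (11,0,has); (11,8,has); (11,10,has); (12,1,has); (12,8,has); (12,9,has); (13,2,has); (13,9,has); (13,10,has); (14,8,has); (14,9,has); (14,10,has)
step 2: rule r1; match: 0->11, 1->0, 2->8, 3->10; deleted nodes 11; deleted edges (11,0,has); (11,8,has); (11,10,has); added nodes 15, 16, 17, 18, 19, 20, 21; added edges (18,0,has); (18,15,has); (18,17,has); (19,8,has); (19,15,has); (19,16,has); (20,10,has); (20,16,has); (20,17,has); (21,15,has); (21,16,has); (21,17,has); result: nodes: 0:pt, 1:pt, 2:pt, 4:pt, 6:F, 7:F, 8:pt, 9:pt, 10:pt, 12:F, 13:F, 14:F, 15:pt, 16:pt, 17:pt, 18:F, 19:F, 20:F, 21:F edges: (6,0,has); (6,1,has); (6,2,hask); (6,4,has); (7,0,has); (7,0,hask); (7,2,has); (7,4,has); (12,1,has); (12,8,has); (12,9,has); (13,2,has); (13,9,has); (13,10,has); (14,8,has); (14,9,has); (14,10,has); (18,0,has); (18,15,has); (18,17,has); (19,8,has); (19,15,has); (19,16,has); (20,10,has); (20,16,has); (20,17,has); (21,15,has); (21,16,has); (21,17,has)
step 3: rule r1; match: 0->12, 1->1, 2->8, 3->9; deleted nodes 12; deleted edges (12,1,has); (12,8,has); (12,9,has); added nodes 22, 23, 24, 25, 26, 27, 28; added edges (25,1,has); (25,22,has); (25,24,has); (26,8,has); (26,22,has); (26,23,has); (27,9,has); (27,23,has); (27,24,has); (28,22,has); (28,23,has); (28,24,has); result: nodes: 0:pt, 1:pt, 2:pt, 4:pt, 6:F, 7:F, 8:pt, 9:pt, 10:pt, 13:F, 14:F, 15:pt, 16:pt, 17:pt, 18:F, 19:F, 20:F, 21:F, 22:pt, 23:pt, 24:pt, 25:F, 26:F, 27:F, 28:F edges: (6,0,has); (6,1,has); (6,2,hask); (6,4,has); (7,0,has); (7,0,hask); (7,2,has); (7,4,has); (13,2,has); (13,9,has); (13,10,has); (14,8,has); (14,9,has); (14,10,has); (18,0,has); (18,15,has); (18,17,has); (19,8,has); (19,15,has); (19,16,has); (20,10,has); (20,16,has); (20,17,has); (21,15,has); (21,16,has); (21,17,has); (25,1,has); (25,22,has); (25,24,has); (26,8,has); (26,22,has); (26,23,has); (27,9,has); (27,23,has); (27,24,has); (28,22,has); (28,23,has); (28,24,has)
final:
nodes: 0:pt, 1:pt, 2:pt, 4:pt, 6:F, 7:F, 8:pt, 9:pt, 10:pt, 13:F, 14:F, 15:pt, 16:pt, 17:pt, 18:F, 19:F, 20:F, 21:F, 22:pt, 23:pt, 24:pt, 25:F, 26:F, 27:F, 28:F
edges: (6,0,has); (6,1,has); (6,2,hask); (6,4,has); (7,0,has); (7,0,hask); (7,2,has); (7,4,has); (13,2,has); (13,9,has); (13,10,has); (14,8,has); (14,9,has); (14,10,has); (18,0,has); (18,15,has); (18,17,has); (19,8,has); (19,15,has); (19,16,has); (20,10,has); (20,16,has); (20,17,has); (21,15,has); (21,16,has); (21,17,has); (25,1,has); (25,22,has); (25,24,has); (26,8,has); (26,22,has); (26,23,has); (27,9,has); (27,23,has); (27,24,has); (28,22,has); (28,23,has); (28,24,has)
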